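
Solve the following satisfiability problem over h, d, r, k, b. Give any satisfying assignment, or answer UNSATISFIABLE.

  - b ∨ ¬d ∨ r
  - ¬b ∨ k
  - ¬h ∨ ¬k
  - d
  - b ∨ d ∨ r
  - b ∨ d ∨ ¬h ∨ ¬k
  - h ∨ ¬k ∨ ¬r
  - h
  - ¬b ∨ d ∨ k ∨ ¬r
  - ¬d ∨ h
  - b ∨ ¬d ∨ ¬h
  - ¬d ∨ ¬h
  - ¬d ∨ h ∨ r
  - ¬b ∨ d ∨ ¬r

Unsatisfiable

Case d = True:
  (h) forces h = True.
  Clause (¬d ∨ ¬h) is falsified — contradiction.
Case d = False:
  Clause (d) is falsified — contradiction.
Both cases fail, so the formula is unsatisfiable.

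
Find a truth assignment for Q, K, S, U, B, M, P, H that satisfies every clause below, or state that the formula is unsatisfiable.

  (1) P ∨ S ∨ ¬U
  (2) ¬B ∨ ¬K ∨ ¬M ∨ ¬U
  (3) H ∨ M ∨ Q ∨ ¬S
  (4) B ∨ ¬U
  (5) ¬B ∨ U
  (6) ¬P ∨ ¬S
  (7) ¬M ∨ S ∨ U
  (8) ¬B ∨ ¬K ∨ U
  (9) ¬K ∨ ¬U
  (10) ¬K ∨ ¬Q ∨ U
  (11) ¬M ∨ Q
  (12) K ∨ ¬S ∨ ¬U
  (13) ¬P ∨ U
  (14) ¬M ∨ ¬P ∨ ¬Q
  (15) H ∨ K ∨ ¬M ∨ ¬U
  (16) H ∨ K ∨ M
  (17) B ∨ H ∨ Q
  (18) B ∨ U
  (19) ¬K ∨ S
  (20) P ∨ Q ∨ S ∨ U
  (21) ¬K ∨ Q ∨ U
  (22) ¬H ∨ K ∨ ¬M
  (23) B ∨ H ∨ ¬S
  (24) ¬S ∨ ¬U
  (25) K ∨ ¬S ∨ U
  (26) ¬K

Unit clause (¬K) forces K = False.
Set Q = False.
  then (¬M ∨ Q) forces M = False.
  then (H ∨ K ∨ M) forces H = True.
Set S = False.
Try U = False:
  (¬B ∨ U) forces B = False.
  clause (B ∨ U) is falsified — backtrack.
So U = True.
  then (P ∨ S ∨ ¬U) forces P = True.
  then (B ∨ ¬U) forces B = True.
All clauses satisfied.

Q = False, K = False, S = False, U = True, B = True, M = False, P = True, H = True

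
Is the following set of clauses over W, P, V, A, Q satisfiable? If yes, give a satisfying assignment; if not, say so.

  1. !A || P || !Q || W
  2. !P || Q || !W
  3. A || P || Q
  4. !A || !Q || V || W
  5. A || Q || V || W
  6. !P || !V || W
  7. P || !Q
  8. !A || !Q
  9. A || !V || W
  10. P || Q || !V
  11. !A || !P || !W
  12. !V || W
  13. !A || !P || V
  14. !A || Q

Set W = True.
Set P = True.
  then (!P || Q || !W) forces Q = True.
  then (!A || !Q) forces A = False.
Set V = False.
All clauses satisfied.

W = True, P = True, V = False, A = False, Q = True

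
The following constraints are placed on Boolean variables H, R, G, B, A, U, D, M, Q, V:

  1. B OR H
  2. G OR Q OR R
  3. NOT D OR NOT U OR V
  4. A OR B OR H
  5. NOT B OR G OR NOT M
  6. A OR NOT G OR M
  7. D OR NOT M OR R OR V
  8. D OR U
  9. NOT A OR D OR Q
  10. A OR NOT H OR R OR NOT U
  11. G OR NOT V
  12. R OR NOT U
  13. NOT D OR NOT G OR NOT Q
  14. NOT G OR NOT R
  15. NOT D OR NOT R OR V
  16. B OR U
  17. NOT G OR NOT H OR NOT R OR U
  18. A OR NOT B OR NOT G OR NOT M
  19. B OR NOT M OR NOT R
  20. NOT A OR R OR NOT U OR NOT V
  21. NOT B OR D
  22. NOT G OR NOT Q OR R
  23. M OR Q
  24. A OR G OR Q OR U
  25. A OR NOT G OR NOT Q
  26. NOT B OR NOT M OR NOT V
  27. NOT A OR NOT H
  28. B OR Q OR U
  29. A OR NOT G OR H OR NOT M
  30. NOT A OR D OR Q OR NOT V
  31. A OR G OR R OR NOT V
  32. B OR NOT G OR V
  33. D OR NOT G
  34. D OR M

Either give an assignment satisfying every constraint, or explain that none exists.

H: False, R: False, G: False, B: True, A: False, U: False, D: True, M: False, Q: True, V: False

Set H = False.
  then (B OR H) forces B = True.
  then (NOT B OR D) forces D = True.
Try R = True:
  (NOT G OR NOT R) forces G = False.
  (NOT B OR G OR NOT M) forces M = False.
  (G OR NOT V) forces V = False.
  clause (NOT D OR NOT R OR V) is falsified — backtrack.
So R = False.
  then (R OR NOT U) forces U = False.
Set G = False.
  then (G OR Q OR R) forces Q = True.
  then (NOT B OR G OR NOT M) forces M = False.
  then (G OR NOT V) forces V = False.
Set A = False.
All clauses satisfied.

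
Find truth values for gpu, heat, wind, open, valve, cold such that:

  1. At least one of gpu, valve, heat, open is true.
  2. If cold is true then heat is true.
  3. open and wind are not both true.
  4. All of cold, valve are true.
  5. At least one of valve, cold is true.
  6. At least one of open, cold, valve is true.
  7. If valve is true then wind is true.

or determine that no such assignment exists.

gpu=F; heat=T; wind=T; open=F; valve=T; cold=T

  (1) {gpu, valve, heat, open}: 2 true — at least one ✓
  (2) cold=T ⇒ heat: T ✓
  (3) open=F, wind=T — not both ✓
  (4) {cold, valve}: all 2 true ✓
  (5) {valve, cold}: 2 true — at least one ✓
  (6) {open, cold, valve}: 2 true — at least one ✓
  (7) valve=T ⇒ wind: T ✓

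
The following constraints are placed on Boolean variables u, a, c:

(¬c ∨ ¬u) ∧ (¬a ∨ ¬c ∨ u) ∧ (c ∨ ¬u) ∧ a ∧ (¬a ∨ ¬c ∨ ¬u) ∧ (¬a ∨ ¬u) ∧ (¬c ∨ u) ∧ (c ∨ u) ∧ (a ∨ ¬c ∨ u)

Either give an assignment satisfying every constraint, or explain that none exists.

Case a = True:
  (¬a ∨ ¬u) forces u = False.
  (¬a ∨ ¬c ∨ u) forces c = False.
  Clause (c ∨ u) is falsified — contradiction.
Case a = False:
  Clause (a) is falsified — contradiction.
Both cases fail, so the formula is unsatisfiable.

Unsatisfiable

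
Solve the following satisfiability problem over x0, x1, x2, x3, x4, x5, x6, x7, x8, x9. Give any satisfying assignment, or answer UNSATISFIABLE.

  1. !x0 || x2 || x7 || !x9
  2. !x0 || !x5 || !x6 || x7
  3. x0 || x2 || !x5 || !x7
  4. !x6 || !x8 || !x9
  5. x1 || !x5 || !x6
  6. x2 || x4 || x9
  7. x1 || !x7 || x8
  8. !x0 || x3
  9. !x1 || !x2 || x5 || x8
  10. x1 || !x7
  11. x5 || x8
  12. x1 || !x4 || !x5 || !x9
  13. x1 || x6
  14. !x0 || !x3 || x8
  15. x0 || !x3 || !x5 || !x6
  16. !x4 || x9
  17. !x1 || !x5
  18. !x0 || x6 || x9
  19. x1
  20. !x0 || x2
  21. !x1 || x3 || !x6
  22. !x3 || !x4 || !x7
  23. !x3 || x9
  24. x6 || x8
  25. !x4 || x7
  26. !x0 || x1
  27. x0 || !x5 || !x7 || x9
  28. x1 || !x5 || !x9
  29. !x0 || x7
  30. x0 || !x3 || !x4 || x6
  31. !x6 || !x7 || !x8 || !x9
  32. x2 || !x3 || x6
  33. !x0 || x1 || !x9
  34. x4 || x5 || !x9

Unit clause (x1) forces x1 = True.
In (!x1 || !x5) only !x5 is left, so x5 = False.
In (x5 || x8) only x8 is left, so x8 = True.
Set x0 = False.
Set x2 = False.
Try x3 = True:
  (!x3 || x9) forces x9 = True.
  (!x6 || !x8 || !x9) forces x6 = False.
  clause (x2 || !x3 || x6) is falsified — backtrack.
So x3 = False.
  then (!x1 || x3 || !x6) forces x6 = False.
Set x4 = True.
  then (!x4 || x9) forces x9 = True.
  then (!x4 || x7) forces x7 = True.
All clauses satisfied.

x0: False, x1: True, x2: False, x3: False, x4: True, x5: False, x6: False, x7: True, x8: True, x9: True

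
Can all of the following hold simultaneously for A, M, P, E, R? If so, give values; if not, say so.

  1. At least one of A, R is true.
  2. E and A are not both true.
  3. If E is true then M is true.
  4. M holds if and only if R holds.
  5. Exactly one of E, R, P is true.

A=T; M=T; P=F; E=F; R=T

  (1) {A, R}: 2 true — at least one ✓
  (2) E=F, A=T — not both ✓
  (3) E=F ⇒ M: vacuous ✓
  (4) M=T, R=T — same ✓
  (5) {E, R, P}: 1 true — exactly one ✓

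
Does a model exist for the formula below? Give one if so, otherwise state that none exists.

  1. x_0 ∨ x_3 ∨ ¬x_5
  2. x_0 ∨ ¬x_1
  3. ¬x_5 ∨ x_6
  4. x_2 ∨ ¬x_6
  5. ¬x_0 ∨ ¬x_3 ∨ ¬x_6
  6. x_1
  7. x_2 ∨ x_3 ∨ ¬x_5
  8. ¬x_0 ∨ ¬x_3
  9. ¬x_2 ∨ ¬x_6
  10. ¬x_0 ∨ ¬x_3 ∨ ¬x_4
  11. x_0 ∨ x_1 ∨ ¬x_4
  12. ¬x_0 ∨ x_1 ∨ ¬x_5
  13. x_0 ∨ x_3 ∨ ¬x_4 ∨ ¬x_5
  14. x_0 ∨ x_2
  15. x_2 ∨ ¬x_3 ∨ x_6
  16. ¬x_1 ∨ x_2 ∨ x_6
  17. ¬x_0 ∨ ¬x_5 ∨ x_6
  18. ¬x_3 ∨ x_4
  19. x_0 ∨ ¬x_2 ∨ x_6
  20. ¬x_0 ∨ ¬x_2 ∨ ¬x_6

x_0: True; x_1: True; x_2: True; x_3: False; x_4: False; x_5: False; x_6: False

Unit clause (x_1) forces x_1 = True.
In (x_0 ∨ ¬x_1) only x_0 is left, so x_0 = True.
In (¬x_0 ∨ ¬x_3) only ¬x_3 is left, so x_3 = False.
Set x_2 = True.
  then (¬x_2 ∨ ¬x_6) forces x_6 = False.
  then (¬x_0 ∨ ¬x_5 ∨ x_6) forces x_5 = False.
Set x_4 = False.
All clauses satisfied.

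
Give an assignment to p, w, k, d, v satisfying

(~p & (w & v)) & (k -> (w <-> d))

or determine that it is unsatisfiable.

p = False, w = True, k = False, d = False, v = True

  ~p & (w & v) = True
    ~p = True
    w & v = True
  k -> (w <-> d) = True
    w <-> d = False
Both conjuncts True, so the formula holds.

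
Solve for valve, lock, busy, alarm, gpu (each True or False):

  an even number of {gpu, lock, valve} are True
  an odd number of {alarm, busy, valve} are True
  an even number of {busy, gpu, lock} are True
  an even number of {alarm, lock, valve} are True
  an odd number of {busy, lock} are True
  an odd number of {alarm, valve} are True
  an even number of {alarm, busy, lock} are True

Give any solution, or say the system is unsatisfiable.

valve = False; lock = True; busy = False; alarm = True; gpu = True

{gpu, lock, valve}: 2 true → even ✓
{alarm, busy, valve}: 1 true → odd ✓
{busy, gpu, lock}: 2 true → even ✓
{alarm, lock, valve}: 2 true → even ✓
{busy, lock}: 1 true → odd ✓
{alarm, valve}: 1 true → odd ✓
{alarm, busy, lock}: 2 true → even ✓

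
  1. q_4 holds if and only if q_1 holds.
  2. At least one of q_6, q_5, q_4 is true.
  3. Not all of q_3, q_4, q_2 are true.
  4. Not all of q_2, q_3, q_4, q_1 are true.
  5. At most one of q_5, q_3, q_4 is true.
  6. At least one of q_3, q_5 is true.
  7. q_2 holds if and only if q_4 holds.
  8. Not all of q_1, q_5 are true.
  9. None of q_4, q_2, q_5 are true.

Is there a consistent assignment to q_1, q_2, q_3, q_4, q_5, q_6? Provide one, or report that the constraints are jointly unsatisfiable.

q_1 = False; q_2 = False; q_3 = True; q_4 = False; q_5 = False; q_6 = True

  (1) q_4=F, q_1=F — same ✓
  (2) {q_6, q_5, q_4}: 1 true — at least one ✓
  (3) {q_3, q_4, q_2}: 1/3 true — not all ✓
  (4) {q_2, q_3, q_4, q_1}: 1/4 true — not all ✓
  (5) {q_5, q_3, q_4}: 1 true — at most one ✓
  (6) {q_3, q_5}: 1 true — at least one ✓
  (7) q_2=F, q_4=F — same ✓
  (8) {q_1, q_5}: 0/2 true — not all ✓
  (9) {q_4, q_2, q_5}: 0 true — none ✓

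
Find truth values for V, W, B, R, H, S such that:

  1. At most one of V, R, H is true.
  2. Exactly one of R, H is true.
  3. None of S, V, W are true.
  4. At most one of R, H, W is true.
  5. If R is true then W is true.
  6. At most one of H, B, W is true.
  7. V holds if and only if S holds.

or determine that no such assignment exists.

V=F; W=F; B=F; R=F; H=T; S=F

  (1) {V, R, H}: 1 true — at most one ✓
  (2) {R, H}: 1 true — exactly one ✓
  (3) {S, V, W}: 0 true — none ✓
  (4) {R, H, W}: 1 true — at most one ✓
  (5) R=F ⇒ W: vacuous ✓
  (6) {H, B, W}: 1 true — at most one ✓
  (7) V=F, S=F — same ✓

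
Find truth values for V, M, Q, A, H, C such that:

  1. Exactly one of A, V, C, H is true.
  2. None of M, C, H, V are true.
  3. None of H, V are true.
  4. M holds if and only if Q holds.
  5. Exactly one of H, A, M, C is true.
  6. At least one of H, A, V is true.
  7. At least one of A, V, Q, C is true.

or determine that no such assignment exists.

V = False; M = False; Q = False; A = True; H = False; C = False

  (1) {A, V, C, H}: 1 true — exactly one ✓
  (2) {M, C, H, V}: 0 true — none ✓
  (3) {H, V}: 0 true — none ✓
  (4) M=F, Q=F — same ✓
  (5) {H, A, M, C}: 1 true — exactly one ✓
  (6) {H, A, V}: 1 true — at least one ✓
  (7) {A, V, Q, C}: 1 true — at least one ✓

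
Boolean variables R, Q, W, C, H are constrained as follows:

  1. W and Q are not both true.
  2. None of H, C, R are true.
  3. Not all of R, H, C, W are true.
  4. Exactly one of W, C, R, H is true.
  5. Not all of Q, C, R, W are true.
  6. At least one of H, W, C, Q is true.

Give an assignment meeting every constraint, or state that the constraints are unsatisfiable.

R=F, Q=F, W=T, C=F, H=F

  (1) W=T, Q=F — not both ✓
  (2) {H, C, R}: 0 true — none ✓
  (3) {R, H, C, W}: 1/4 true — not all ✓
  (4) {W, C, R, H}: 1 true — exactly one ✓
  (5) {Q, C, R, W}: 1/4 true — not all ✓
  (6) {H, W, C, Q}: 1 true — at least one ✓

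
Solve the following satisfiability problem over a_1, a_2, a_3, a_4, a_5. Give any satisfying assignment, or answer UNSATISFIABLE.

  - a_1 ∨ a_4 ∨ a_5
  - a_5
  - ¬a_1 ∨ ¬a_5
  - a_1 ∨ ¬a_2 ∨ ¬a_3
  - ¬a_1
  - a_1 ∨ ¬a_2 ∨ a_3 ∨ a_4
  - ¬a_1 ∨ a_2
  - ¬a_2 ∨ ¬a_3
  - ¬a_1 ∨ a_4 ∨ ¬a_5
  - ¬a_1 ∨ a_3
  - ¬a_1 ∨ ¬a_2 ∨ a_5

Unit clause (a_5) forces a_5 = True.
In (¬a_1 ∨ ¬a_5) only ¬a_1 is left, so a_1 = False.
Set a_2 = False.
Set a_3 = False.
Set a_4 = False.
All clauses satisfied.

a_1 = False, a_2 = False, a_3 = False, a_4 = False, a_5 = True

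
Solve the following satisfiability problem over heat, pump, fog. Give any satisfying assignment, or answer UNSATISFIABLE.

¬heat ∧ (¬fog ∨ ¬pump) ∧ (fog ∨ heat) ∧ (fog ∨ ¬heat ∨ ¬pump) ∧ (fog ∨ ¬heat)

heat=F, pump=F, fog=T

Unit clause (¬heat) forces heat = False.
In (fog ∨ heat) only fog is left, so fog = True.
In (¬fog ∨ ¬pump) only ¬pump is left, so pump = False.
Check each clause:
  (¬heat): ¬heat holds.
  (¬fog ∨ ¬pump): ¬pump holds.
  (fog ∨ heat): fog holds.
  (fog ∨ ¬heat ∨ ¬pump): fog holds.
  (fog ∨ ¬heat): fog holds.
All clauses satisfied.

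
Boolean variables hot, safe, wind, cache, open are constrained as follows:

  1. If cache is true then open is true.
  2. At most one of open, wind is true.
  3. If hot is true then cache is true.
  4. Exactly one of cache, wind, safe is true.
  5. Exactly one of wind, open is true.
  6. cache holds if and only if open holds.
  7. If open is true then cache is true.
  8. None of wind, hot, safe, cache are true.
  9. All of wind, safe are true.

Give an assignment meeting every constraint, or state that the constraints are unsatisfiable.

The formula is unsatisfiable.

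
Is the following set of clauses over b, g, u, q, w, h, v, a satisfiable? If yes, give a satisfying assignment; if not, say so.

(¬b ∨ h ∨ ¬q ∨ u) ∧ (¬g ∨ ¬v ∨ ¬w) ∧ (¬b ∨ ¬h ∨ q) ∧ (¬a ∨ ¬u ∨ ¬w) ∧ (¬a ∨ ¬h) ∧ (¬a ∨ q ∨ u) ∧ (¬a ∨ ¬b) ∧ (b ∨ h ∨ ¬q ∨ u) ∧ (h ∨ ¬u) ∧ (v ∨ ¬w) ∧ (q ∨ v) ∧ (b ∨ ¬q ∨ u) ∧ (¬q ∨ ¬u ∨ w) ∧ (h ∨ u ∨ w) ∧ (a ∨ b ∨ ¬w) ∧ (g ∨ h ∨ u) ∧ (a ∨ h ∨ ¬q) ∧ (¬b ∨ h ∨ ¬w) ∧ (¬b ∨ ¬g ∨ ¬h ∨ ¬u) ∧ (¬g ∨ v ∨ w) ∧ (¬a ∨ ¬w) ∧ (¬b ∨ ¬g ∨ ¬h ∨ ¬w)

Set b = False.
Set g = True.
Set u = True.
  then (h ∨ ¬u) forces h = True.
  then (¬a ∨ ¬h) forces a = False.
  then (a ∨ b ∨ ¬w) forces w = False.
  then (¬g ∨ v ∨ w) forces v = True.
  then (¬q ∨ ¬u ∨ w) forces q = False.
All clauses satisfied.

b = False; g = True; u = True; q = False; w = False; h = True; v = True; a = False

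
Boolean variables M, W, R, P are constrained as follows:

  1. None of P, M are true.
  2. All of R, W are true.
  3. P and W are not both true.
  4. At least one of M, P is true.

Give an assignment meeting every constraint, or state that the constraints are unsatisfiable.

Unsatisfiable

Case M = True:
  Constraint (1) is violated (M=T) — contradiction.
Case M = False:
  (1) forces P = False.
  Constraint (4) is violated (M=F, P=F) — contradiction.
Both cases fail — unsatisfiable.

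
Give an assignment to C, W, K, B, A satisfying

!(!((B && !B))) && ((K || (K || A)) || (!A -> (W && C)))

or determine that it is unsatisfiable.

The conjunct !(!((B && !B))) is unsatisfiable on its own:
  B=F: evaluates to False.
  B=T: evaluates to False.
So the whole conjunction is unsatisfiable.

UNSATISFIABLE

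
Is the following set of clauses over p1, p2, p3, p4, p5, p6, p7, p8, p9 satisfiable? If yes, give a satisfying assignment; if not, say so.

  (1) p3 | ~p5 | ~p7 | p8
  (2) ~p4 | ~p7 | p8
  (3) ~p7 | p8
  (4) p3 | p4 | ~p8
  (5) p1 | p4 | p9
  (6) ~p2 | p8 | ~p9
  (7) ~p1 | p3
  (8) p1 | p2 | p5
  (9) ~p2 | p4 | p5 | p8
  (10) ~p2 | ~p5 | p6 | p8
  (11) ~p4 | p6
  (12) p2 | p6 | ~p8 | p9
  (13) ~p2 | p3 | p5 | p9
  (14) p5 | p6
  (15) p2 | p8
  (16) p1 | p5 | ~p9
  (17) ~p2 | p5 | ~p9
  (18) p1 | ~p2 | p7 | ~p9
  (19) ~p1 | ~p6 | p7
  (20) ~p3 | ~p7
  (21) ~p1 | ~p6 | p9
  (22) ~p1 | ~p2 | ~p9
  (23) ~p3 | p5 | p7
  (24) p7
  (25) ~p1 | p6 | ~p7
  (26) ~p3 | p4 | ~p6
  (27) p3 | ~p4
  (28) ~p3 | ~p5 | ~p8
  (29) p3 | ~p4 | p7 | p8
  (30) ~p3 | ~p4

Unsatisfiable

Case p7 = True:
  (~p7 | p8) forces p8 = True.
  (~p3 | ~p7) forces p3 = False.
  (p3 | p4 | ~p8) forces p4 = True.
  Clause (p3 | ~p4) is falsified — contradiction.
Case p7 = False:
  Clause (p7) is falsified — contradiction.
Both cases fail, so the formula is unsatisfiable.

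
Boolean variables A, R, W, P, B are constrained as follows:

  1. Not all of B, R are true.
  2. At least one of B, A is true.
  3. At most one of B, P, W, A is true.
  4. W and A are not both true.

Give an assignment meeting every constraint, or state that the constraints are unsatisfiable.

A=T, R=F, W=F, P=F, B=F

  (1) {B, R}: 0/2 true — not all ✓
  (2) {B, A}: 1 true — at least one ✓
  (3) {B, P, W, A}: 1 true — at most one ✓
  (4) W=F, A=T — not both ✓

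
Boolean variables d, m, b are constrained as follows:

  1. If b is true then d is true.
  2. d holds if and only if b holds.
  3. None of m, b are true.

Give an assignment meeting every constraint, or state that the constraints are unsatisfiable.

d = False, m = False, b = False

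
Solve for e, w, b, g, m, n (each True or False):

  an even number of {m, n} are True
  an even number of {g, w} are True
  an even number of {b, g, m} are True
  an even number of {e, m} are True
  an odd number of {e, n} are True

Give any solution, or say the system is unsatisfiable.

Unsatisfiable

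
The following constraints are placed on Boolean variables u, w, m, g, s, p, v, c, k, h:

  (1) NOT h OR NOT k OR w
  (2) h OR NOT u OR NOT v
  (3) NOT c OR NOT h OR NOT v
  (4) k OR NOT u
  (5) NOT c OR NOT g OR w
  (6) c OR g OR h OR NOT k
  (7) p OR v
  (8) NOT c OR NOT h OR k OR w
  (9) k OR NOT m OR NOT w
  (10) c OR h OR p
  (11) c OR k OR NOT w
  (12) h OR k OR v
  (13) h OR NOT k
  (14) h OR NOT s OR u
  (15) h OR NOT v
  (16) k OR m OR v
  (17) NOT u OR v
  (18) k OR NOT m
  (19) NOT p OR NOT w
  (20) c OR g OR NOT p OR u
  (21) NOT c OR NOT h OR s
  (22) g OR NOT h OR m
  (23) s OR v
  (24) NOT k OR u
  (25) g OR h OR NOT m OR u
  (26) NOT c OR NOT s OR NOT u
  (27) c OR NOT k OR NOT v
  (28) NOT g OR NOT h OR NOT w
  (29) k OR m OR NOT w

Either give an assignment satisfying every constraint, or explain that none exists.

Set u = False.
  then (NOT k OR u) forces k = False.
  then (k OR NOT m) forces m = False.
  then (k OR m OR NOT w) forces w = False.
  then (k OR m OR v) forces v = True.
  then (h OR NOT v) forces h = True.
  then (g OR NOT h OR m) forces g = True.
  then (NOT c OR NOT h OR NOT v) forces c = False.
Set s = True.
Set p = True.
All clauses satisfied.

u=F; w=F; m=F; g=T; s=T; p=T; v=T; c=F; k=F; h=T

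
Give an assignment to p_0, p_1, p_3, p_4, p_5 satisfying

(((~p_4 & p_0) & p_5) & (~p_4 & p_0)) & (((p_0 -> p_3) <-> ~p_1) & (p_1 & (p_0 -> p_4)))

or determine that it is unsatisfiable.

Case p_0 = True: the formula simplifies to ((~p_4 & p_5) & ~p_4) & ((p_3 <-> ~p_1) & (p_1 & p_4)).
  p_4 = True: the conjunct ~p_4 is False.
  p_4 = False: the conjunct p_4 is False.
Case p_0 = False: the conjunct p_0 is False.
Both cases fail — unsatisfiable.

Unsatisfiable — no assignment works.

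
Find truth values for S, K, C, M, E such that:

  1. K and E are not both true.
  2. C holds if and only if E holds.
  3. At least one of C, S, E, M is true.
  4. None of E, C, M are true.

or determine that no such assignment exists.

S: True; K: False; C: False; M: False; E: False

  (1) K=F, E=F — not both ✓
  (2) C=F, E=F — same ✓
  (3) {C, S, E, M}: 1 true — at least one ✓
  (4) {E, C, M}: 0 true — none ✓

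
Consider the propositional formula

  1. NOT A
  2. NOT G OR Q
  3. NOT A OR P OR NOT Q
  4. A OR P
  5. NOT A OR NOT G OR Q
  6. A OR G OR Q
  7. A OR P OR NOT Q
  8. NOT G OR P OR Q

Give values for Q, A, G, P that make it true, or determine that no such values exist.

Q: True, A: False, G: True, P: True

Unit clause (NOT A) forces A = False.
In (A OR P) only P is left, so P = True.
Set Q = True.
Set G = True.
Check each clause:
  (NOT A): NOT A holds.
  (NOT G OR Q): Q holds.
  (NOT A OR P OR NOT Q): NOT A holds.
  (A OR P): P holds.
  (NOT A OR NOT G OR Q): NOT A holds.
  (A OR G OR Q): G holds.
  (A OR P OR NOT Q): P holds.
  (NOT G OR P OR Q): P holds.
All clauses satisfied.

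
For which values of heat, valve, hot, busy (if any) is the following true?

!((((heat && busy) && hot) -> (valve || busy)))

Case busy = True: the formula becomes !(((heat && hot) -> True)) = False.
Case busy = False: the formula becomes !((False -> valve)) = False.
Both cases fail — unsatisfiable.

Unsatisfiable — no assignment works.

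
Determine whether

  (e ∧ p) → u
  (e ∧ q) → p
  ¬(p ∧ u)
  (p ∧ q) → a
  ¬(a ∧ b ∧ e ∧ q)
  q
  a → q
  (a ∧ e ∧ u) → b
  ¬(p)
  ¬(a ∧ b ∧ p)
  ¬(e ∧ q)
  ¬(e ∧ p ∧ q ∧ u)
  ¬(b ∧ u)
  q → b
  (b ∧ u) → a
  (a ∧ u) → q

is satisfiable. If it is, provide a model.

Unit clause (¬p) forces p = False.
Unit clause (q) forces q = True.
In (¬e ∨ ¬q) only ¬e is left, so e = False.
In (b ∨ ¬q) only b is left, so b = True.
In (¬b ∨ ¬u) only ¬u is left, so u = False.
Set a = True.
All clauses satisfied.

a = True; e = False; u = False; b = True; q = True; p = False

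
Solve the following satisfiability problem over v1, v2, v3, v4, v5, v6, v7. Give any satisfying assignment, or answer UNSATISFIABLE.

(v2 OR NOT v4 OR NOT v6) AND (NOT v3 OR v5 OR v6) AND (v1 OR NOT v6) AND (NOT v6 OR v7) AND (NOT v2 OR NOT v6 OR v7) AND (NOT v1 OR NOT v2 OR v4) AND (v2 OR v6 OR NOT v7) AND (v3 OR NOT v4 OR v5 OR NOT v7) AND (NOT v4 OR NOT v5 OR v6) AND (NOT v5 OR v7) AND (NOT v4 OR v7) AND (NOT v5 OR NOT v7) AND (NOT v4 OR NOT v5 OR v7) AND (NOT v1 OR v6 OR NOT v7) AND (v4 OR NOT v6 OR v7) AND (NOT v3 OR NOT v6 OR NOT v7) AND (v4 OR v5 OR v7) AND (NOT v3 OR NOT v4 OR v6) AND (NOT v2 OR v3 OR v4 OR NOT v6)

v1 = True, v2 = False, v3 = False, v4 = False, v5 = False, v6 = True, v7 = True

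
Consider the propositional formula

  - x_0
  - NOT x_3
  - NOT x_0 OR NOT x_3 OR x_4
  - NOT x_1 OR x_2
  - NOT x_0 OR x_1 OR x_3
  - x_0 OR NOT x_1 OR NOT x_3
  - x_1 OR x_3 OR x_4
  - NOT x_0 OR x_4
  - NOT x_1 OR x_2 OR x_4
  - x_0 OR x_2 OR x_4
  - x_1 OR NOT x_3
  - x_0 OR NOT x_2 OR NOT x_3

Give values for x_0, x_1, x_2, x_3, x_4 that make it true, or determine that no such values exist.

Unit clause (x_0) forces x_0 = True.
Unit clause (NOT x_3) forces x_3 = False.
In (NOT x_0 OR x_1 OR x_3) only x_1 is left, so x_1 = True.
In (NOT x_0 OR x_4) only x_4 is left, so x_4 = True.
In (NOT x_1 OR x_2) only x_2 is left, so x_2 = True.
All clauses satisfied.

x_0 = True, x_1 = True, x_2 = True, x_3 = False, x_4 = True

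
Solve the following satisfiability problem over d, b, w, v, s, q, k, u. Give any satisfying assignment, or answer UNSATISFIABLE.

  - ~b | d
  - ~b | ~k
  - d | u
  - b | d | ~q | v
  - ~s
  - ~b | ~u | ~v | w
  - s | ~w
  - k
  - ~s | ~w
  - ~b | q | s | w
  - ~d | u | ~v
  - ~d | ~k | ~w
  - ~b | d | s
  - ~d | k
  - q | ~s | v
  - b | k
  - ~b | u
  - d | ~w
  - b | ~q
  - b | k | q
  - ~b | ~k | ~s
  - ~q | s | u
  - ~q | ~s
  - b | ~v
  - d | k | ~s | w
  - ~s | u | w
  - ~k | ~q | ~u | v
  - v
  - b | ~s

The formula is unsatisfiable.

Case v = True:
  (~s) forces s = False.
  (s | ~w) forces w = False.
  (k) forces k = True.
  (~b | ~k) forces b = False.
  Clause (b | ~v) is falsified — contradiction.
Case v = False:
  Clause (v) is falsified — contradiction.
Both cases fail, so the formula is unsatisfiable.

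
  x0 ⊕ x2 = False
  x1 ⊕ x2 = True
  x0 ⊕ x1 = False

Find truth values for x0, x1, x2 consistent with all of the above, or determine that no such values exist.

Adding constraints 1, 2, 3 mod 2: every variable appears an even number of times on the left, so the left side is 0.
But the right sides sum to 1 (mod 2). 0 ≠ 1 — the system is inconsistent.

UNSATISFIABLE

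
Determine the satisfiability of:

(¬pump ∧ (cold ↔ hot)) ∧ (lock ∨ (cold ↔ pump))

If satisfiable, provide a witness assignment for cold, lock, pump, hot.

cold: False, lock: True, pump: False, hot: False

  ¬pump ∧ (cold ↔ hot) = True
    ¬pump = True
    cold ↔ hot = True
  lock ∨ (cold ↔ pump) = True
    cold ↔ pump = True
Both conjuncts True, so the formula holds.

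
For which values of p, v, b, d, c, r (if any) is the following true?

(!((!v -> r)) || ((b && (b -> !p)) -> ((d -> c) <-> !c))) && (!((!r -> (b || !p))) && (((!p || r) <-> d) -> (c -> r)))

p=T; v=T; b=F; d=F; c=F; r=F

  !((!v -> r)) || ((b && (b -> !p)) -> ((d -> c) <-> !c)) = True
    !((!v -> r)) = False
      !v -> r = True
        !v = False
    (b && (b -> !p)) -> ((d -> c) <-> !c) = True
      b && (b -> !p) = False
        b -> !p = True
          !p = False
      (d -> c) <-> !c = True
        d -> c = True
        !c = True
  !((!r -> (b || !p))) && (((!p || r) <-> d) -> (c -> r)) = True
    !((!r -> (b || !p))) = True
      !r -> (b || !p) = False
        !r = True
        b || !p = False
          !p = False
    ((!p || r) <-> d) -> (c -> r) = True
      (!p || r) <-> d = True
        !p || r = False
          !p = False
      c -> r = True
Both conjuncts True, so the formula holds.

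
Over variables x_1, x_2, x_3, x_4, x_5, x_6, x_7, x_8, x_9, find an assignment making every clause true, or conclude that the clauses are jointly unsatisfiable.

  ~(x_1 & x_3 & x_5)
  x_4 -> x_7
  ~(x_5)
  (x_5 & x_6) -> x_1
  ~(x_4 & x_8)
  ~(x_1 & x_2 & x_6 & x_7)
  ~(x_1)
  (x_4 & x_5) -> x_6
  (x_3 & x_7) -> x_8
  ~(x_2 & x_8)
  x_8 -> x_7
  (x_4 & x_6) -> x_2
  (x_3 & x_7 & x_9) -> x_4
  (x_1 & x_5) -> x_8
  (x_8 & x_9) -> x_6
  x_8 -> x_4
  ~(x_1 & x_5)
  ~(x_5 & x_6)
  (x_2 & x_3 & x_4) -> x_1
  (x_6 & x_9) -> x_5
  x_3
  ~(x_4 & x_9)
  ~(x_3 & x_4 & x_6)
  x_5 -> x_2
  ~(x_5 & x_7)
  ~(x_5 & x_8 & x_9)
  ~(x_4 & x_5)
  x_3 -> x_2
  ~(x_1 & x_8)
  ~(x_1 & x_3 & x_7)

Unit clause (x_3) forces x_3 = True.
Unit clause (~x_1) forces x_1 = False.
Unit clause (~x_5) forces x_5 = False.
In (x_2 | ~x_3) only x_2 is left, so x_2 = True.
In (~x_2 | ~x_8) only ~x_8 is left, so x_8 = False.
In (x_1 | ~x_2 | ~x_3 | ~x_4) only ~x_4 is left, so x_4 = False.
In (~x_3 | ~x_7 | x_8) only ~x_7 is left, so x_7 = False.
Set x_6 = False.
Set x_9 = True.
All clauses satisfied.

x_1: False, x_2: True, x_3: True, x_4: False, x_5: False, x_6: False, x_7: False, x_8: False, x_9: True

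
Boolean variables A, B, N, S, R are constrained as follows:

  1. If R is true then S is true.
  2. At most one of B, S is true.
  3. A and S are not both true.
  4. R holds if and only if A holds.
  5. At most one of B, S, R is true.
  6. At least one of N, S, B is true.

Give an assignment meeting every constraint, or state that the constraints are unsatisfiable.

A = False, B = True, N = False, S = False, R = False

  (1) R=F ⇒ S: vacuous ✓
  (2) {B, S}: 1 true — at most one ✓
  (3) A=F, S=F — not both ✓
  (4) R=F, A=F — same ✓
  (5) {B, S, R}: 1 true — at most one ✓
  (6) {N, S, B}: 1 true — at least one ✓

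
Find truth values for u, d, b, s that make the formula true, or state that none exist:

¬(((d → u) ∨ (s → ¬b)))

u = False; d = True; b = True; s = True

  ¬(((d → u) ∨ (s → ¬b))) = True
    (d → u) ∨ (s → ¬b) = False
      d → u = False
      s → ¬b = False
        ¬b = False
The formula evaluates to True.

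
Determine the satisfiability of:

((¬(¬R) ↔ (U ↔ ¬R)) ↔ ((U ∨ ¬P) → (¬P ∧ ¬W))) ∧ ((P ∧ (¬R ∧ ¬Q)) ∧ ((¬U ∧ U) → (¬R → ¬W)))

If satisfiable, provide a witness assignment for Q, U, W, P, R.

Q = False, U = True, W = True, P = True, R = False

  (¬(¬R) ↔ (U ↔ ¬R)) ↔ ((U ∨ ¬P) → (¬P ∧ ¬W)) = True
    ¬(¬R) ↔ (U ↔ ¬R) = False
      ¬(¬R) = False
        ¬R = True
      U ↔ ¬R = True
        ¬R = True
    (U ∨ ¬P) → (¬P ∧ ¬W) = False
      U ∨ ¬P = True
        ¬P = False
      ¬P ∧ ¬W = False
        ¬P = False
        ¬W = False
  (P ∧ (¬R ∧ ¬Q)) ∧ ((¬U ∧ U) → (¬R → ¬W)) = True
    P ∧ (¬R ∧ ¬Q) = True
      ¬R ∧ ¬Q = True
        ¬R = True
        ¬Q = True
    (¬U ∧ U) → (¬R → ¬W) = True
      ¬U ∧ U = False
        ¬U = False
      ¬R → ¬W = False
        ¬R = True
        ¬W = False
Both conjuncts True, so the formula holds.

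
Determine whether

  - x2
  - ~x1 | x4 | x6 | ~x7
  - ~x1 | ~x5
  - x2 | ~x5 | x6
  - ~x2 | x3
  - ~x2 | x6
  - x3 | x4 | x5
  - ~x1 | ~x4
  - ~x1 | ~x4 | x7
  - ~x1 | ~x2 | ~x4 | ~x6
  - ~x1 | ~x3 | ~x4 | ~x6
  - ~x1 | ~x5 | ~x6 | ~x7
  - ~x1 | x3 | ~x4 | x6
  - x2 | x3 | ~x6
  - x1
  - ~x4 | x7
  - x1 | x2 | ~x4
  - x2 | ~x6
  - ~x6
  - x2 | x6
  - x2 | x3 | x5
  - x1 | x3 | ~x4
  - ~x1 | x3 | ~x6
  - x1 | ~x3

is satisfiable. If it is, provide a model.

The formula is unsatisfiable.

Case x6 = True:
  Clause (~x6) is falsified — contradiction.
Case x6 = False:
  (x2) forces x2 = True.
  Clause (~x2 | x6) is falsified — contradiction.
Both cases fail, so the formula is unsatisfiable.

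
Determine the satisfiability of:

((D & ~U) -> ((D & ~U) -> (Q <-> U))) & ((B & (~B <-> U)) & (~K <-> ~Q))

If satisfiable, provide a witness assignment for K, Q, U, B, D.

K=F; Q=F; U=F; B=T; D=F

  (D & ~U) -> ((D & ~U) -> (Q <-> U)) = True
    D & ~U = False
      ~U = True
    (D & ~U) -> (Q <-> U) = True
      D & ~U = False
        ~U = True
      Q <-> U = True
  (B & (~B <-> U)) & (~K <-> ~Q) = True
    B & (~B <-> U) = True
      ~B <-> U = True
        ~B = False
    ~K <-> ~Q = True
      ~K = True
      ~Q = True
Both conjuncts True, so the formula holds.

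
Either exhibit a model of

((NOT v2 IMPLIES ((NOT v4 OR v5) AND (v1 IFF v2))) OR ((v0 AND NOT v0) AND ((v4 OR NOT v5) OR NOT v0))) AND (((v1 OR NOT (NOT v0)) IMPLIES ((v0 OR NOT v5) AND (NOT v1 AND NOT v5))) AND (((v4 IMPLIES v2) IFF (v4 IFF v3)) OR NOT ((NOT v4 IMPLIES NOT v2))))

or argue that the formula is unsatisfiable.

v0 = True, v1 = False, v2 = True, v3 = True, v4 = False, v5 = False

  (NOT v2 IMPLIES ((NOT v4 OR v5) AND (v1 IFF v2))) OR ((v0 AND NOT v0) AND ((v4 OR NOT v5) OR NOT v0)) = True
    NOT v2 IMPLIES ((NOT v4 OR v5) AND (v1 IFF v2)) = True
      NOT v2 = False
      (NOT v4 OR v5) AND (v1 IFF v2) = False
        NOT v4 OR v5 = True
          NOT v4 = True
        v1 IFF v2 = False
    (v0 AND NOT v0) AND ((v4 OR NOT v5) OR NOT v0) = False
      v0 AND NOT v0 = False
        NOT v0 = False
      (v4 OR NOT v5) OR NOT v0 = True
        v4 OR NOT v5 = True
          NOT v5 = True
        NOT v0 = False
  ((v1 OR NOT (NOT v0)) IMPLIES ((v0 OR NOT v5) AND (NOT v1 AND NOT v5))) AND (((v4 IMPLIES v2) IFF (v4 IFF v3)) OR NOT ((NOT v4 IMPLIES NOT v2))) = True
    (v1 OR NOT (NOT v0)) IMPLIES ((v0 OR NOT v5) AND (NOT v1 AND NOT v5)) = True
      v1 OR NOT (NOT v0) = True
        NOT (NOT v0) = True
          NOT v0 = False
      (v0 OR NOT v5) AND (NOT v1 AND NOT v5) = True
        v0 OR NOT v5 = True
          NOT v5 = True
        NOT v1 AND NOT v5 = True
          NOT v1 = True
          NOT v5 = True
    ((v4 IMPLIES v2) IFF (v4 IFF v3)) OR NOT ((NOT v4 IMPLIES NOT v2)) = True
      (v4 IMPLIES v2) IFF (v4 IFF v3) = False
        v4 IMPLIES v2 = True
        v4 IFF v3 = False
      NOT ((NOT v4 IMPLIES NOT v2)) = True
        NOT v4 IMPLIES NOT v2 = False
          NOT v4 = True
          NOT v2 = False
Both conjuncts True, so the formula holds.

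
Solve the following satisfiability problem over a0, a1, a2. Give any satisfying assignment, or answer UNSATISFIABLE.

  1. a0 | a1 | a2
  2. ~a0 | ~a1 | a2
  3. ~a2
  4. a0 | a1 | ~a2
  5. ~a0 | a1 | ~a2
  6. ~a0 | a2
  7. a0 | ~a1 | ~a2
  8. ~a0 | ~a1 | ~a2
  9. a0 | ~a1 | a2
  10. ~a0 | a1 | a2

The formula is unsatisfiable.

Case a2 = True:
  Clause (~a2) is falsified — contradiction.
Case a2 = False:
  (~a0 | a2) forces a0 = False.
  (a0 | a1 | a2) forces a1 = True.
  Clause (a0 | ~a1 | a2) is falsified — contradiction.
Both cases fail, so the formula is unsatisfiable.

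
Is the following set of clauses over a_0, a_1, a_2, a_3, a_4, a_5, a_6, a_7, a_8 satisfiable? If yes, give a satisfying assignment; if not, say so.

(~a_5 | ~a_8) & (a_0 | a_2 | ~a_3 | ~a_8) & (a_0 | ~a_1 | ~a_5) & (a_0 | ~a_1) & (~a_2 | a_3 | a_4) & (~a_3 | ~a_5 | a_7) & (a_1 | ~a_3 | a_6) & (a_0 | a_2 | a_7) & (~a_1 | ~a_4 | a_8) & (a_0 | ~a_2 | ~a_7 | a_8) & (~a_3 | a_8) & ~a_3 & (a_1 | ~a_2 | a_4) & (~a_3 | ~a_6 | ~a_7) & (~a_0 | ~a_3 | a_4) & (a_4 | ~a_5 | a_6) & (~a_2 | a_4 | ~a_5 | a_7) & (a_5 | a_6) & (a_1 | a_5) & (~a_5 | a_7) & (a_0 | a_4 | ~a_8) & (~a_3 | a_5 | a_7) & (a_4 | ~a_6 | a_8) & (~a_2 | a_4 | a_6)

Unit clause (~a_3) forces a_3 = False.
Set a_0 = True.
Set a_1 = False.
  then (a_1 | a_5) forces a_5 = True.
  then (~a_5 | a_7) forces a_7 = True.
  then (~a_5 | ~a_8) forces a_8 = False.
Set a_2 = False.
Try a_4 = False:
  (a_4 | ~a_5 | a_6) forces a_6 = True.
  clause (a_4 | ~a_6 | a_8) is falsified — backtrack.
So a_4 = True.
Set a_6 = False.
All clauses satisfied.

a_0 = True, a_1 = False, a_2 = False, a_3 = False, a_4 = True, a_5 = True, a_6 = False, a_7 = True, a_8 = False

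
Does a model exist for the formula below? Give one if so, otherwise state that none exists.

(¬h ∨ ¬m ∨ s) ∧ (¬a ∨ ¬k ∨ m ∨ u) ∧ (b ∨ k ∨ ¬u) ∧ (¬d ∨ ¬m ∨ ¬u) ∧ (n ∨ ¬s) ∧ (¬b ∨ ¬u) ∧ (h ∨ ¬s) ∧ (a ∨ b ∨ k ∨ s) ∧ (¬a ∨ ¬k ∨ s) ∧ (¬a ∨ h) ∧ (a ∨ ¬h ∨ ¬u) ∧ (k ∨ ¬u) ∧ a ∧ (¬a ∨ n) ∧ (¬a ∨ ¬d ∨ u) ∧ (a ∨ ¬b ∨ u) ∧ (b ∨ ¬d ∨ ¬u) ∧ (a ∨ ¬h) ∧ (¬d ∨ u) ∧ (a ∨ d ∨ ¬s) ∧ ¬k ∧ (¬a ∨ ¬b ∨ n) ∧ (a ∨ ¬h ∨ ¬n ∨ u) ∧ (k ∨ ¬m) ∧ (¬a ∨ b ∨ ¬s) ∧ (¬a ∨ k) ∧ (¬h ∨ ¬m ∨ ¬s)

The formula is unsatisfiable.

Case k = True:
  Clause (¬k) is falsified — contradiction.
Case k = False:
  (k ∨ ¬u) forces u = False.
  (a) forces a = True.
  Clause (¬a ∨ k) is falsified — contradiction.
Both cases fail, so the formula is unsatisfiable.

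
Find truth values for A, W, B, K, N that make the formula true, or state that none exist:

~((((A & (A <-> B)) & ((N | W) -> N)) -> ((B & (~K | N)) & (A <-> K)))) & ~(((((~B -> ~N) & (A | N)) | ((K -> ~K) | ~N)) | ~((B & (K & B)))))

The conjunct ~(((((~B -> ~N) & (A | N)) | ((K -> ~K) | ~N)) | ~((B & (K & B))))) is unsatisfiable on its own:
  N = True: simplifies to ~(((B | (K -> ~K)) | ~((B & (K & B))))).
    B = True: this becomes ~((True | ~K)) = False.
    B = False: this becomes ~(((K -> ~K) | True)) = False.
  N = False: this becomes ~((True | ~((B & (K & B))))) = False.
So the whole conjunction is unsatisfiable.

No satisfying assignment exists.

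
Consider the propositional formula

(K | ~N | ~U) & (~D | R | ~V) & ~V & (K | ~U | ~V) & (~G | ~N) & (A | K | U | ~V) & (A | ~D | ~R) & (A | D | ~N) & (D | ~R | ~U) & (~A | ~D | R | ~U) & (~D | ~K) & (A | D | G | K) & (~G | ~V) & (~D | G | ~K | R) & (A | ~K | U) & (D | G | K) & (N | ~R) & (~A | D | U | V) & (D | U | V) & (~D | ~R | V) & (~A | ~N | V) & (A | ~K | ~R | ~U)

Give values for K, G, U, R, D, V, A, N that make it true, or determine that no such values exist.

K = False; G = True; U = True; R = False; D = False; V = False; A = False; N = False

Unit clause (~V) forces V = False.
Set K = False.
Set G = True.
  then (~G | ~N) forces N = False.
  then (N | ~R) forces R = False.
Set U = True.
Set D = False.
Set A = False.
All clauses satisfied.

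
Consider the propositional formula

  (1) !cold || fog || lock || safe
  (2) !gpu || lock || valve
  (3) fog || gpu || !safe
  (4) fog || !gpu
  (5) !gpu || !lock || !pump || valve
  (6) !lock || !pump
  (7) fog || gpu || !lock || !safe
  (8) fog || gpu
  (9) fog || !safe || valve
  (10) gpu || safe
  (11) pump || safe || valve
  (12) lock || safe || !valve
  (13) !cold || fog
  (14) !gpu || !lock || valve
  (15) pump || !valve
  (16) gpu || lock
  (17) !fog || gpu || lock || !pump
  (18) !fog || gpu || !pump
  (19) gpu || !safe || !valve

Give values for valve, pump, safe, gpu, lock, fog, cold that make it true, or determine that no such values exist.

Set valve = False.
Try pump = True:
  (!lock || !pump) forces lock = False.
  (!gpu || lock || valve) forces gpu = False.
  clause (gpu || lock) is falsified — backtrack.
So pump = False.
  then (pump || safe || valve) forces safe = True.
  then (fog || !safe || valve) forces fog = True.
Set gpu = False.
  then (gpu || lock) forces lock = True.
Set cold = False.
All clauses satisfied.

valve = False, pump = False, safe = True, gpu = False, lock = True, fog = True, cold = False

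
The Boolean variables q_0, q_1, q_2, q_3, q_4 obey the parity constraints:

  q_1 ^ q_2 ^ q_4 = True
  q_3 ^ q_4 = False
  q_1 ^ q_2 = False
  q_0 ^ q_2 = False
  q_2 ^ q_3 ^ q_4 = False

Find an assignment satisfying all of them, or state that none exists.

q_0: False, q_1: False, q_2: False, q_3: True, q_4: True

q_1 ^ q_2 ^ q_4 = F ^ F ^ T = True ✓
q_3 ^ q_4 = T ^ T = False ✓
q_1 ^ q_2 = F ^ F = False ✓
q_0 ^ q_2 = F ^ F = False ✓
q_2 ^ q_3 ^ q_4 = F ^ T ^ T = False ✓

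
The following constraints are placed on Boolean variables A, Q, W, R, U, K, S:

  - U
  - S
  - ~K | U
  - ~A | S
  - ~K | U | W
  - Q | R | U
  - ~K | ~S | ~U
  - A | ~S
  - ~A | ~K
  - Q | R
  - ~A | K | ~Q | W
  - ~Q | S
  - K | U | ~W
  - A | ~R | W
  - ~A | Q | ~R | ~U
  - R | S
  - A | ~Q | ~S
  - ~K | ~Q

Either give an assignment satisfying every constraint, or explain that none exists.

A=T, Q=T, W=T, R=T, U=T, K=F, S=T

Unit clause (U) forces U = True.
Unit clause (S) forces S = True.
In (~K | ~S | ~U) only ~K is left, so K = False.
In (A | ~S) only A is left, so A = True.
Try Q = False:
  (Q | R) forces R = True.
  clause (~A | Q | ~R | ~U) is falsified — backtrack.
So Q = True.
  then (~A | K | ~Q | W) forces W = True.
Set R = True.
All clauses satisfied.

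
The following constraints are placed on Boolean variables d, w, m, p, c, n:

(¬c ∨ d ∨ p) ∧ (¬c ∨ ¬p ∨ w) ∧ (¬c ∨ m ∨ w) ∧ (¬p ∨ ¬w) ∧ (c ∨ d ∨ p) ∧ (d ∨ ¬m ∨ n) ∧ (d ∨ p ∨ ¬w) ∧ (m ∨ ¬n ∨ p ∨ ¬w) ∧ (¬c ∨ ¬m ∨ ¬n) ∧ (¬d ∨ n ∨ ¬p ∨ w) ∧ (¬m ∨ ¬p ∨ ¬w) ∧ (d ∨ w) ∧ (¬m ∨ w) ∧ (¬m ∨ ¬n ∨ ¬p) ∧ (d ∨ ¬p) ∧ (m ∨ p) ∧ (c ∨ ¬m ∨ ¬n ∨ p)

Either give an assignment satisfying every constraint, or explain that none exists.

Try d = False:
  (d ∨ w) forces w = True.
  (¬p ∨ ¬w) forces p = False.
  clause (d ∨ p ∨ ¬w) is falsified — backtrack.
So d = True.
Set w = True.
  then (¬p ∨ ¬w) forces p = False.
  then (m ∨ p) forces m = True.
Set c = True.
  then (¬c ∨ ¬m ∨ ¬n) forces n = False.
All clauses satisfied.

d = True, w = True, m = True, p = False, c = True, n = False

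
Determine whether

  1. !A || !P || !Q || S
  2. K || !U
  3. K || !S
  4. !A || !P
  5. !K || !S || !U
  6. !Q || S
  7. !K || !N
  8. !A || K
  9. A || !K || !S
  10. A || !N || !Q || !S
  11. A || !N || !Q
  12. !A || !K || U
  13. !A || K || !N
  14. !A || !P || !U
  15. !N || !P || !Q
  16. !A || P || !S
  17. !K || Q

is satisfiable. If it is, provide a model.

P = False, A = False, N = False, U = False, S = False, K = False, Q = False

Set P = False.
Set A = False.
Set N = False.
Try U = True:
  (K || !U) forces K = True.
  (!K || !S || !U) forces S = False.
  (!Q || S) forces Q = False.
  clause (!K || Q) is falsified — backtrack.
So U = False.
Try S = True:
  (K || !S) forces K = True.
  clause (A || !K || !S) is falsified — backtrack.
So S = False.
  then (!Q || S) forces Q = False.
  then (!K || Q) forces K = False.
All clauses satisfied.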